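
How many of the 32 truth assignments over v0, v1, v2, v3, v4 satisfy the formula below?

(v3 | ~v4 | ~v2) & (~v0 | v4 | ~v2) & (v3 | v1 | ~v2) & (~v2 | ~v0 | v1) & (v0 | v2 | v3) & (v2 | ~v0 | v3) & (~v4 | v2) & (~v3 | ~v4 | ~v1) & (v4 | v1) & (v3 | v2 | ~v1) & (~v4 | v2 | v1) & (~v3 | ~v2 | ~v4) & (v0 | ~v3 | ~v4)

There are 2^5 = 32 truth assignments over (v0, v1, v2, v3, v4).
Split on v4. With v4 = 1, the clauses containing v4 are satisfied and ~v4 drops from the rest; 0 of the 2^4 = 16 assignments to the other variables satisfy what remains.
With v4 = 0, by the same count on the reduced clause set, 4 assignments work.
(One model: v0=F, v1=T, v2=F, v3=T, v4=F.)
Total: 0 + 4 = 4.

4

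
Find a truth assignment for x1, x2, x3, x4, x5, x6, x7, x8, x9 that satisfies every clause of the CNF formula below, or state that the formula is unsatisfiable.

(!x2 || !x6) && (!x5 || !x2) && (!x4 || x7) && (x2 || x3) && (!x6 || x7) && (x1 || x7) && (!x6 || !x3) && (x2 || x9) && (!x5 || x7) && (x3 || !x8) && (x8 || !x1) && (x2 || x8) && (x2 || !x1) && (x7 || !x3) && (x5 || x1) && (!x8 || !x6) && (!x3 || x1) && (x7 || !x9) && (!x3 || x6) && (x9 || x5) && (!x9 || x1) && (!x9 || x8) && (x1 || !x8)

UNSATISFIABLE

Branch on x2: set x2 = false.
From the singleton clause (x3), x3 = true.
From the singleton clause (!x6), x6 = false.
That conflicts with the unit clause (x6).
Backtrack on x2: now try x2 = true.
From the singleton clause (!x6), x6 = false.
From the singleton clause (!x5), x5 = false.
From the singleton clause (x1), x1 = true.
From the singleton clause (x8), x8 = true.
From the singleton clause (x3), x3 = true.
That conflicts with the unit clause (!x3).
Both values of x2 lead to a conflict.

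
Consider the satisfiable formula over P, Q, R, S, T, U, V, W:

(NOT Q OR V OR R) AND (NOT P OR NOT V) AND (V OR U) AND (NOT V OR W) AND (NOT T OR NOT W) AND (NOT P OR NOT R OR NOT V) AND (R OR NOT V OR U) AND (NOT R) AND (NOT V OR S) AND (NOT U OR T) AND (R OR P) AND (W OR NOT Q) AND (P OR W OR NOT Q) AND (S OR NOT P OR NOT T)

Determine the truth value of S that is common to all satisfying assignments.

Suppose S = false.
Unit clause (NOT R) forces R = false.
Unit clause (NOT V) forces V = false.
Unit clause (NOT Q) forces Q = false.
Unit clause (U) forces U = true.
Unit clause (T) forces T = true.
Unit clause (NOT W) forces W = false.
Unit clause (P) forces P = true.
Now (NOT P) is unsatisfied and unit — conflict.
So every satisfying assignment has S = True.

True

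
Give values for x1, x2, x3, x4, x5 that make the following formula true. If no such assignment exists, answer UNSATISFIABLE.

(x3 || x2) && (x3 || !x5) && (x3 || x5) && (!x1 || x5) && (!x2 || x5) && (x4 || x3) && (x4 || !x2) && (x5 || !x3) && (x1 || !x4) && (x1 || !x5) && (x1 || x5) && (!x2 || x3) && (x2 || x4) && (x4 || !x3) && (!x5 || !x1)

Case x3 = true:
Unit clause (x5) forces x5 = true.
Unit clause (x1) forces x1 = true.
But (!x1) is also a unit clause — contradiction.
Backtrack on x3: now try x3 = false.
Unit clause (x2) forces x2 = true.
But (!x2) is also a unit clause — contradiction.
Both values of x3 lead to a conflict.

UNSATISFIABLE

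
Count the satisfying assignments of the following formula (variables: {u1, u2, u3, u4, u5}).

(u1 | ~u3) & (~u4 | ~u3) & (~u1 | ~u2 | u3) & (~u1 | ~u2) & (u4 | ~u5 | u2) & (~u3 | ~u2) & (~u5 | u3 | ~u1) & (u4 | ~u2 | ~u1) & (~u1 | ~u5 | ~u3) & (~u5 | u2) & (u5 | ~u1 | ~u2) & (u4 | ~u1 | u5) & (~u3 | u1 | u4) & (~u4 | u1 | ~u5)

6

There are 2^5 = 32 truth assignments over (u1, u2, u3, u4, u5).
Split on u5. With u5 = 1, the clauses containing u5 are satisfied and ~u5 drops from the rest; 1 of the 2^4 = 16 assignments to the other variables satisfy what remains.
With u5 = 0, by the same count on the reduced clause set, 5 assignments work.
(One model: u1=F, u2=F, u3=F, u4=F, u5=F.)
Total: 1 + 5 = 6.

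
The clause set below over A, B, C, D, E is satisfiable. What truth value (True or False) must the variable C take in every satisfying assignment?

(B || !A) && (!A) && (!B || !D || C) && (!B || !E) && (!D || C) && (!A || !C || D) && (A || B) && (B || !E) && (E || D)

Suppose C = false.
The clause (!A) is unit, so A = false.
The clause (!D) is unit, so D = false.
The clause (B) is unit, so B = true.
The clause (!E) is unit, so E = false.
Now (E) is unsatisfied and unit — conflict.
So every satisfying assignment has C = True.

True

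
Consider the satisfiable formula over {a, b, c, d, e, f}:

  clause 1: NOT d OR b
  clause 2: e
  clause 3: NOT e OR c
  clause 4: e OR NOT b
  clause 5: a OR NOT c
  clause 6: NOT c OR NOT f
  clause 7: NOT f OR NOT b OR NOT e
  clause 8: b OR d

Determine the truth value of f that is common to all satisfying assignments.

Suppose f = true.
(e) alone gives e = true.
(c) alone gives c = true.
That conflicts with the unit clause (NOT c).
So every satisfying assignment has f = False.

False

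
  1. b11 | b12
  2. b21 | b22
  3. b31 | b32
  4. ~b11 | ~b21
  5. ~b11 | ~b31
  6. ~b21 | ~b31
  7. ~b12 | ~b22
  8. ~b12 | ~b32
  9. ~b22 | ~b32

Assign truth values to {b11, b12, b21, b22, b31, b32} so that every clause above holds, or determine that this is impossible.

UNSATISFIABLE

Suppose b11 = 1.
From the singleton clause (~b21), b21 = 0.
From the singleton clause (b22), b22 = 1.
From the singleton clause (~b31), b31 = 0.
From the singleton clause (b32), b32 = 1.
That conflicts with the unit clause (~b32).
That branch fails; take b11 = 0 instead.
From the singleton clause (b12), b12 = 1.
From the singleton clause (~b22), b22 = 0.
From the singleton clause (b21), b21 = 1.
From the singleton clause (~b31), b31 = 0.
From the singleton clause (b32), b32 = 1.
That conflicts with the unit clause (~b32).
Neither b11 = 1 nor b11 = 0 works.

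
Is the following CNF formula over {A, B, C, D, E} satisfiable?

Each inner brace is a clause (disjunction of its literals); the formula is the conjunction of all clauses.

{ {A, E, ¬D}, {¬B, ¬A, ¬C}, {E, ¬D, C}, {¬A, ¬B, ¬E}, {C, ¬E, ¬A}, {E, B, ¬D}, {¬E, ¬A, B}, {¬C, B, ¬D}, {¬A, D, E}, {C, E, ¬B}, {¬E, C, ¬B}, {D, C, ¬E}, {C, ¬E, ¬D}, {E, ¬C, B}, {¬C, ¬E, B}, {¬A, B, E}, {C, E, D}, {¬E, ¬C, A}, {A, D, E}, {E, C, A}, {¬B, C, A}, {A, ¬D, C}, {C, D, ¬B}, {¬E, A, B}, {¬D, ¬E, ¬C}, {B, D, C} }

No, unsatisfiable

Case A = True:
Case B = False:
Unit clause (¬E) forces E = False.
But (E) is also a unit clause — contradiction.
So B must be the other value — set B = True.
Unit clause (¬C) forces C = False.
Unit clause (¬E) forces E = False.
But (E) is also a unit clause — contradiction.
Neither B = True nor B = False works.
So A must be the other value — set A = False.
Case E = True:
Unit clause (¬C) forces C = False.
Unit clause (¬B) forces B = False.
But (B) is also a unit clause — contradiction.
So E must be the other value — set E = False.
Unit clause (¬D) forces D = False.
But (D) is also a unit clause — contradiction.
Neither E = True nor E = False works.
Neither A = True nor A = False works.
No assignment satisfies every clause.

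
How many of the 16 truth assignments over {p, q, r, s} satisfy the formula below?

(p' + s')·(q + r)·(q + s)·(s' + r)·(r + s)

There are 2^4 = 16 truth assignments over (p, q, r, s).
Check each against the 5 clauses (columns in the order p, q, r, s):
  F F F F  ✗ fails (q + r)
  F F F T  ✗ fails (q + r)
  F F T F  ✗ fails (q + s)
  F F T T  ✓ satisfies all
  F T F F  ✗ fails (r + s)
  F T F T  ✗ fails (s' + r)
  F T T F  ✓ satisfies all
  F T T T  ✓ satisfies all
  T F F F  ✗ fails (q + r)
  T F F T  ✗ fails (p' + s')
  T F T F  ✗ fails (q + s)
  T F T T  ✗ fails (p' + s')
  T T F F  ✗ fails (r + s)
  T T F T  ✗ fails (p' + s')
  T T T F  ✓ satisfies all
  T T T T  ✗ fails (p' + s')
4 of the 16 rows are models.

4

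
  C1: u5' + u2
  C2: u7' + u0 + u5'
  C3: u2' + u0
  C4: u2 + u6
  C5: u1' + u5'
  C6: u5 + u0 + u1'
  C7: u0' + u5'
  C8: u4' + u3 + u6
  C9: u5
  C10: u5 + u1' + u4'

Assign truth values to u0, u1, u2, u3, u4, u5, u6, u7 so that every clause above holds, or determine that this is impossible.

Unit clause (u5) forces u5 = 1.
Unit clause (u2) forces u2 = 1.
Unit clause (u0) forces u0 = 1.
Now (u0') is unsatisfied and unit — conflict.

UNSATISFIABLE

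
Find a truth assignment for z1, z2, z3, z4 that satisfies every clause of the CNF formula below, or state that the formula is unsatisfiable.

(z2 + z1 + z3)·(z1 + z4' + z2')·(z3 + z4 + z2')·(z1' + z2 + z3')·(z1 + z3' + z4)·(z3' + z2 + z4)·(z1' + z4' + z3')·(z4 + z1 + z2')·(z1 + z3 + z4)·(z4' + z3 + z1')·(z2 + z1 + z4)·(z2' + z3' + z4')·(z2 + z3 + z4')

z1 ↦ 0, z2 ↦ 0, z3 ↦ 1, z4 ↦ 1

Branch on z2: set z2 = 0.
Branch on z1: set z1 = 0.
The clause (z3) is unit, so z3 = 1.
The clause (z4) is unit, so z4 = 1.
This assignment satisfies each clause.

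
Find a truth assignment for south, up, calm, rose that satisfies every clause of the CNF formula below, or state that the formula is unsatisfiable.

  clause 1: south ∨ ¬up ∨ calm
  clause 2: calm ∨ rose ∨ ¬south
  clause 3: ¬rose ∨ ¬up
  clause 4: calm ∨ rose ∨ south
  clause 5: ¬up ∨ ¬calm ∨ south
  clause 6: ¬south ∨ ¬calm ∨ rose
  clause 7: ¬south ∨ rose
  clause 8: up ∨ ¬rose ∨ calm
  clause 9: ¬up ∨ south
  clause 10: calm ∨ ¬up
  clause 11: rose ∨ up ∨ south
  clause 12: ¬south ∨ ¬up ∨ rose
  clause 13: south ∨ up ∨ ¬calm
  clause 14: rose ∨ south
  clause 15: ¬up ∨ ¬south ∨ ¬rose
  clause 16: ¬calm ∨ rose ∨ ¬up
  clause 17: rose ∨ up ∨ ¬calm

Branch on rose: set rose = True.
The clause (¬up) is unit, so up = False.
The clause (calm) is unit, so calm = True.
The clause (south) is unit, so south = True.
All clauses are satisfied.

south ↦ True, up ↦ False, calm ↦ True, rose ↦ True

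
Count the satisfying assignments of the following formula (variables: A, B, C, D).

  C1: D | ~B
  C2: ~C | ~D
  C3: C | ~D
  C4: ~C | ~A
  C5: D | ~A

There are 2^4 = 16 truth assignments over (A, B, C, D).
Check each against the 5 clauses (columns in the order A, B, C, D):
  F F F F  ✓ satisfies all
  F F F T  ✗ fails (C | ~D)
  F F T F  ✓ satisfies all
  F F T T  ✗ fails (~C | ~D)
  F T F F  ✗ fails (D | ~B)
  F T F T  ✗ fails (C | ~D)
  F T T F  ✗ fails (D | ~B)
  F T T T  ✗ fails (~C | ~D)
  T F F F  ✗ fails (D | ~A)
  T F F T  ✗ fails (C | ~D)
  T F T F  ✗ fails (~C | ~A)
  T F T T  ✗ fails (~C | ~D)
  T T F F  ✗ fails (D | ~B)
  T T F T  ✗ fails (C | ~D)
  T T T F  ✗ fails (D | ~B)
  T T T T  ✗ fails (~C | ~D)
2 of the 16 rows are models.

2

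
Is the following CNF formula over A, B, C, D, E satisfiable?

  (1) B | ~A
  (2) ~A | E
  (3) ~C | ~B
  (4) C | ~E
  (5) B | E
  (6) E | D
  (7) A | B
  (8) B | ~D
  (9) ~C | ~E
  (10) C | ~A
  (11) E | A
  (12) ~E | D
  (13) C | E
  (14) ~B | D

Suppose B = 1.
The clause (~C) is unit, so C = 0.
The clause (~E) is unit, so E = 0.
That conflicts with the unit clause (E).
Undo B and try B = 0.
The clause (~A) is unit, so A = 0.
That conflicts with the unit clause (A).
Either choice for B ends in contradiction.
No assignment satisfies every clause.

No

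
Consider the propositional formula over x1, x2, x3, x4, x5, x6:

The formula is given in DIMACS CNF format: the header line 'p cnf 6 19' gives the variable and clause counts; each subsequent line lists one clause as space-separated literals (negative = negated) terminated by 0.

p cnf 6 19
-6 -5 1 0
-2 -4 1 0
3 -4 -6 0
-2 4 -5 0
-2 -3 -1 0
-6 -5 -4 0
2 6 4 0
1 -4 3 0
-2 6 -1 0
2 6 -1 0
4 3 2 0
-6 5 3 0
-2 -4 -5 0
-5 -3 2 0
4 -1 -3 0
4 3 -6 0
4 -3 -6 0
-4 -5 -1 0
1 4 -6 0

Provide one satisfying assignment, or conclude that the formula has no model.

x1 ↦ True; x2 ↦ False; x3 ↦ True; x4 ↦ True; x5 ↦ False; x6 ↦ True

Branch on x6: set x6 = True.
Branch on x5: set x5 = False.
Unit clause (x3) forces x3 = True.
Unit clause (x4) forces x4 = True.
Branch on x2: set x2 = False.
Every clause is now satisfied; x1 is unconstrained.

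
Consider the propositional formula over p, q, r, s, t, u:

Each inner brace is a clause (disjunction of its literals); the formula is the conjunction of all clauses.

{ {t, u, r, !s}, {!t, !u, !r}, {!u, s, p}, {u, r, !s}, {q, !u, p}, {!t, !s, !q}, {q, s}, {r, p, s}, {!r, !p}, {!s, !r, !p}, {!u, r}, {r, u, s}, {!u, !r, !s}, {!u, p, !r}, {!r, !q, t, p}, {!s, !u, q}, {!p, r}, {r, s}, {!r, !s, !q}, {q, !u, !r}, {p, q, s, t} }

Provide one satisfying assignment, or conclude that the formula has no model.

Suppose q = true.
Suppose t = true.
(!s) alone gives s = false.
(r) alone gives r = true.
(!u) alone gives u = false.
(!p) alone gives p = false.
All clauses are satisfied.

p=false, q=true, r=true, s=false, t=true, u=false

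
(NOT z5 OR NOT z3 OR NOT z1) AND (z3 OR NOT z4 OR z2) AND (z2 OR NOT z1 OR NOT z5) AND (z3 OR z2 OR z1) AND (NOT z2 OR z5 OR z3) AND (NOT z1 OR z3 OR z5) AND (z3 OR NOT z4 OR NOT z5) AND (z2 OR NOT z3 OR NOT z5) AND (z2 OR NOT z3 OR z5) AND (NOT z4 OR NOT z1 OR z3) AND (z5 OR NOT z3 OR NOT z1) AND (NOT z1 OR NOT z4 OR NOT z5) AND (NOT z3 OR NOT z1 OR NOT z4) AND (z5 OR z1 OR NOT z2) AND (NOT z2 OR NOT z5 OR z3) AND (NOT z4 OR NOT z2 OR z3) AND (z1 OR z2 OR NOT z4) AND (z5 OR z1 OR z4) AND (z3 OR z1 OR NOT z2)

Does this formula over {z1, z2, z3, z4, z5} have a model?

Yes, satisfiable

Case z5 = true:
Case z3 = true:
From the singleton clause (NOT z1), z1 = false.
From the singleton clause (z2), z2 = true.
No clause remains; z4 is free.
A satisfying assignment: z1=false, z2=true, z3=true, z4=false, z5=true.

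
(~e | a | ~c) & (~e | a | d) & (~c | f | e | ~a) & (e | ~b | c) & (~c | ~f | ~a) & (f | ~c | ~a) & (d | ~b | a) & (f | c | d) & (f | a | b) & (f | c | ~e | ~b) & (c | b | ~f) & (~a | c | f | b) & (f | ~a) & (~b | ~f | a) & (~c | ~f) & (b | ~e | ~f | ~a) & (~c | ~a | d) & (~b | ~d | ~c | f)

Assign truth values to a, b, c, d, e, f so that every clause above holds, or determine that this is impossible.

a ↦ 1, b ↦ 1, c ↦ 0, d ↦ 1, e ↦ 1, f ↦ 1

Try f = 1.
(~c) alone gives c = 0.
(b) alone gives b = 1.
(e) alone gives e = 1.
(a) alone gives a = 1.
All clauses hold; d can take either value.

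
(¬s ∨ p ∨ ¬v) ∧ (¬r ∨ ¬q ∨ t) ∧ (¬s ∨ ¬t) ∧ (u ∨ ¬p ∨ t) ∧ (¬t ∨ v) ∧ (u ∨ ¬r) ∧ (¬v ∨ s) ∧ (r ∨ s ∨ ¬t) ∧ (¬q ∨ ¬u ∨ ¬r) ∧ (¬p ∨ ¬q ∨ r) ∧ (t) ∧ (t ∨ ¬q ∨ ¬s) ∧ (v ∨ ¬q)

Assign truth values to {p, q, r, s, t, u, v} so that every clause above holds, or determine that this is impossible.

From the singleton clause (t), t = True.
From the singleton clause (¬s), s = False.
From the singleton clause (v), v = True.
But (¬v) is also a unit clause — contradiction.

UNSATISFIABLE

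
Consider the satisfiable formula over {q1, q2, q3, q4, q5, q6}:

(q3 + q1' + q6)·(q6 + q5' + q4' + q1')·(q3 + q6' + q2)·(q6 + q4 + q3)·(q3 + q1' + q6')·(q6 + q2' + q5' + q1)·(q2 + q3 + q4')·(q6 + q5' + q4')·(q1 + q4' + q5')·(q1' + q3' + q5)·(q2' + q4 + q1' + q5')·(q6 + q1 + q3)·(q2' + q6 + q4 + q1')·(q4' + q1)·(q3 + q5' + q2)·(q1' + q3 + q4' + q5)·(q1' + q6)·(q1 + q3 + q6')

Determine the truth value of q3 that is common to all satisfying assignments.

True

Suppose q3 = 0.
Try q1 = 0.
From the singleton clause (q6), q6 = 1.
But (q6') is also a unit clause — contradiction.
So q1 must be the other value — set q1 = 1.
From the singleton clause (q6), q6 = 1.
But (q6') is also a unit clause — contradiction.
Both values of q1 lead to a conflict.
So every satisfying assignment has q3 = True.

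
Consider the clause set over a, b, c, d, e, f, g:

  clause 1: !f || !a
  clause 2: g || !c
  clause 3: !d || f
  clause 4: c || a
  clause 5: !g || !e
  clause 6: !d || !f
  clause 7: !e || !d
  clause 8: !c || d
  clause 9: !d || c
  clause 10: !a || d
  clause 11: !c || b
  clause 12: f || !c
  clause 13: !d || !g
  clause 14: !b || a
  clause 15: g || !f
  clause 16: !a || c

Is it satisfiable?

Branch on f: set f = false.
From the singleton clause (!d), d = false.
From the singleton clause (!c), c = false.
From the singleton clause (a), a = true.
That conflicts with the unit clause (!a).
That branch fails; take f = true instead.
From the singleton clause (!a), a = false.
From the singleton clause (c), c = true.
From the singleton clause (g), g = true.
From the singleton clause (!e), e = false.
From the singleton clause (!d), d = false.
That conflicts with the unit clause (d).
Either choice for f ends in contradiction.
No assignment satisfies every clause.

Unsatisfiable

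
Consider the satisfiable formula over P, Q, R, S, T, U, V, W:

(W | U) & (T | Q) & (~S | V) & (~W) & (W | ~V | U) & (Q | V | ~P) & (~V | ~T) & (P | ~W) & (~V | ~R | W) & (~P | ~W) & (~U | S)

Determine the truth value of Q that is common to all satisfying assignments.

Suppose Q = 0.
Unit clause (T) forces T = 1.
Unit clause (~W) forces W = 0.
Unit clause (U) forces U = 1.
Unit clause (~V) forces V = 0.
Unit clause (~S) forces S = 0.
But (S) is also a unit clause — contradiction.
So every satisfying assignment has Q = True.

True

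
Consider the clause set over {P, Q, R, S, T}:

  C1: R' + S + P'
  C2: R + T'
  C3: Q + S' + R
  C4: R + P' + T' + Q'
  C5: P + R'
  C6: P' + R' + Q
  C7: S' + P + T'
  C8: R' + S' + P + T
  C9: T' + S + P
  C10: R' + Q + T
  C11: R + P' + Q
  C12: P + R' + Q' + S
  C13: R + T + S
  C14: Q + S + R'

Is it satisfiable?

Suppose R = 0.
From the singleton clause (T'), T = 0.
From the singleton clause (S), S = 1.
From the singleton clause (Q), Q = 1.
No clause remains; P is free.
A satisfying assignment: P ↦ 1,  Q ↦ 1,  R ↦ 0,  S ↦ 1,  T ↦ 0.

Satisfiable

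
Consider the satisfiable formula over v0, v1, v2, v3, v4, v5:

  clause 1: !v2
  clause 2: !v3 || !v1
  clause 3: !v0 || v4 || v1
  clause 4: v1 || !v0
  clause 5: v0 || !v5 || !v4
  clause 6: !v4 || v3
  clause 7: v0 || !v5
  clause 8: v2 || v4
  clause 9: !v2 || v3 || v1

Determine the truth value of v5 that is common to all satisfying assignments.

Suppose v5 = true.
(!v2) alone gives v2 = false.
(v0) alone gives v0 = true.
(v1) alone gives v1 = true.
(!v3) alone gives v3 = false.
(!v4) alone gives v4 = false.
Now (v4) is unsatisfied and unit — conflict.
So every satisfying assignment has v5 = False.

False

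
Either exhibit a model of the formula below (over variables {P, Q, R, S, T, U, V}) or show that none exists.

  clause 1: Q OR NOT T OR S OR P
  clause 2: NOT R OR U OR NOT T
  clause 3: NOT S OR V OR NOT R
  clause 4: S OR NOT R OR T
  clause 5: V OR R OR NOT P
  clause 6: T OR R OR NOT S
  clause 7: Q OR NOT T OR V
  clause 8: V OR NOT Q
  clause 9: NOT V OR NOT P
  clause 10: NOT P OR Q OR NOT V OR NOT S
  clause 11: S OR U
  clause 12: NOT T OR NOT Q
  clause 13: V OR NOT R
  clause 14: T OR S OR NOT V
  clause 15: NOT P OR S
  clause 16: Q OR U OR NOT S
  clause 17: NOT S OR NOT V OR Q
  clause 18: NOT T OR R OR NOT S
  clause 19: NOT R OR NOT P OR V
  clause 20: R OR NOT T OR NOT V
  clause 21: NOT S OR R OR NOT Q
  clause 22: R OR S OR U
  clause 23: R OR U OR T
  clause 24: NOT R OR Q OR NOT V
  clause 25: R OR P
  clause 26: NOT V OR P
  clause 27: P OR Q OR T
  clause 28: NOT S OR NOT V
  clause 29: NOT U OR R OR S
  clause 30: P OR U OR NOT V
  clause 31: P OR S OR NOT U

UNSATISFIABLE

Case V = true:
Unit clause (NOT P) forces P = false.
That conflicts with the unit clause (P).
Undo V and try V = false.
Unit clause (NOT Q) forces Q = false.
Unit clause (NOT T) forces T = false.
Unit clause (NOT R) forces R = false.
Unit clause (NOT P) forces P = false.
That conflicts with the unit clause (P).
Neither V = true nor V = false works.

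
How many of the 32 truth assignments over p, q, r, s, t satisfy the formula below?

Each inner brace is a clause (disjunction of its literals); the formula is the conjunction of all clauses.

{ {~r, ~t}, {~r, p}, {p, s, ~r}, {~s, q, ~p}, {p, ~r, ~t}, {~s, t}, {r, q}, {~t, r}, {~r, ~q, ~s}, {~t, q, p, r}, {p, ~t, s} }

There are 2^5 = 32 truth assignments over (p, q, r, s, t).
Split on t. With t = 1, the clauses containing t are satisfied and ~t drops from the rest; 0 of the 2^4 = 16 assignments to the other variables satisfy what remains.
With t = 0, by the same count on the reduced clause set, 4 assignments work.
(One model: p=F, q=T, r=F, s=F, t=F.)
Total: 0 + 4 = 4.

4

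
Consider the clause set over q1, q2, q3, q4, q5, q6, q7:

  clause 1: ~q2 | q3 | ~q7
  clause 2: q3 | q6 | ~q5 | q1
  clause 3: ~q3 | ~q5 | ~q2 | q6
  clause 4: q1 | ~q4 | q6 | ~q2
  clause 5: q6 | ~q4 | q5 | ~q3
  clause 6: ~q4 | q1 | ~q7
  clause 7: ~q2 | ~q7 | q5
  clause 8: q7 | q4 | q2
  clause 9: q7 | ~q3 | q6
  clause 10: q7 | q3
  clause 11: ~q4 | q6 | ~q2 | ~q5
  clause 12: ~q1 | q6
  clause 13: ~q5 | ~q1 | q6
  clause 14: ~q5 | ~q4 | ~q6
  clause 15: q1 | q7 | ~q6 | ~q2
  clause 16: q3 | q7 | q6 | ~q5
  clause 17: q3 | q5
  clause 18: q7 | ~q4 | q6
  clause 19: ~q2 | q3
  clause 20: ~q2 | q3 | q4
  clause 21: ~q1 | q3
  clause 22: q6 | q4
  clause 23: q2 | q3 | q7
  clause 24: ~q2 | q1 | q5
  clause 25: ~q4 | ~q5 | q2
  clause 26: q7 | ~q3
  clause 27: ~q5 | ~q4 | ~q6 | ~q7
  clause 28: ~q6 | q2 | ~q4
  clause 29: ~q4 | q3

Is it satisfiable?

Case q7 = 1:
Case q2 = 0:
Case q4 = 0:
Unit clause (q6) forces q6 = 1.
Case q3 = 1:
No clause remains; q1, q5 are free.
A satisfying assignment: q1=1, q2=0, q3=1, q4=0, q5=0, q6=1, q7=1.

Yes, satisfiable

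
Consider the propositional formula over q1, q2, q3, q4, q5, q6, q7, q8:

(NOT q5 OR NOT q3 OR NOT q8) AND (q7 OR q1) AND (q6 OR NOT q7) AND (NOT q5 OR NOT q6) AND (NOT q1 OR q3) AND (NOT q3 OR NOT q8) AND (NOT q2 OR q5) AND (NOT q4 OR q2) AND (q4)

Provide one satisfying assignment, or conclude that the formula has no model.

q1=true,  q2=true,  q3=true,  q4=true,  q5=true,  q6=false,  q7=false,  q8=false

From the singleton clause (q4), q4 = true.
From the singleton clause (q2), q2 = true.
From the singleton clause (q5), q5 = true.
From the singleton clause (NOT q6), q6 = false.
From the singleton clause (NOT q7), q7 = false.
From the singleton clause (q1), q1 = true.
From the singleton clause (q3), q3 = true.
From the singleton clause (NOT q8), q8 = false.
This assignment satisfies each clause.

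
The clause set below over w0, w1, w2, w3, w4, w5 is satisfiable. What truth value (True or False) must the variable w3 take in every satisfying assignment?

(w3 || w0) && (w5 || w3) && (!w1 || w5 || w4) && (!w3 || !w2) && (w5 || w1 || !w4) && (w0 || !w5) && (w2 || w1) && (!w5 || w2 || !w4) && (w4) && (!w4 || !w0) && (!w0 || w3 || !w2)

True

Suppose w3 = false.
Unit clause (w0) forces w0 = true.
Unit clause (w5) forces w5 = true.
Unit clause (w4) forces w4 = true.
Now (!w4) is unsatisfied and unit — conflict.
So every satisfying assignment has w3 = True.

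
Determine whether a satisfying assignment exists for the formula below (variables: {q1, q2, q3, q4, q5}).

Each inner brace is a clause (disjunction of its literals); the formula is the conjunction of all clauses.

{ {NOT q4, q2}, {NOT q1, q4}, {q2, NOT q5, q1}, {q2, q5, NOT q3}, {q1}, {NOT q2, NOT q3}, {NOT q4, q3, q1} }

From the singleton clause (q1), q1 = true.
From the singleton clause (q4), q4 = true.
From the singleton clause (q2), q2 = true.
From the singleton clause (NOT q3), q3 = false.
No clause remains; q5 is free.
A satisfying assignment: q1=true, q2=true, q3=false, q4=true, q5=false.

Yes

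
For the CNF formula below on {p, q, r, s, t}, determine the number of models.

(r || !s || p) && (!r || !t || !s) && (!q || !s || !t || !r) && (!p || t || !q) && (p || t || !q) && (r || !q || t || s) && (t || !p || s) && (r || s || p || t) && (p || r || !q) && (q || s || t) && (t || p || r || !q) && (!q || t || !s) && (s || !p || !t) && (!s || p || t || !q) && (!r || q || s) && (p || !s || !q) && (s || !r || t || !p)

7

There are 2^5 = 32 truth assignments over (p, q, r, s, t).
Split on s. With s = true, the clauses containing s are satisfied and !s drops from the rest; 5 of the 2^4 = 16 assignments to the other variables satisfy what remains.
With s = false, by the same count on the reduced clause set, 2 assignments work.
Total: 5 + 2 = 7.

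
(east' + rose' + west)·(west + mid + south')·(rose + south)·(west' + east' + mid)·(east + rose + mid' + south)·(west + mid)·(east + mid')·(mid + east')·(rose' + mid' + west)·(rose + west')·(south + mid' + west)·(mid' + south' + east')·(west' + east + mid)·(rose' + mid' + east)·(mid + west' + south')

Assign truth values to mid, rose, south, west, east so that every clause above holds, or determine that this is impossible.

mid: 1,  rose: 1,  south: 0,  west: 1,  east: 1

Branch on rose: set rose = 1.
Branch on east: set east = 1.
(west) alone gives west = 1.
(mid) alone gives mid = 1.
(south') alone gives south = 0.
Every clause now holds.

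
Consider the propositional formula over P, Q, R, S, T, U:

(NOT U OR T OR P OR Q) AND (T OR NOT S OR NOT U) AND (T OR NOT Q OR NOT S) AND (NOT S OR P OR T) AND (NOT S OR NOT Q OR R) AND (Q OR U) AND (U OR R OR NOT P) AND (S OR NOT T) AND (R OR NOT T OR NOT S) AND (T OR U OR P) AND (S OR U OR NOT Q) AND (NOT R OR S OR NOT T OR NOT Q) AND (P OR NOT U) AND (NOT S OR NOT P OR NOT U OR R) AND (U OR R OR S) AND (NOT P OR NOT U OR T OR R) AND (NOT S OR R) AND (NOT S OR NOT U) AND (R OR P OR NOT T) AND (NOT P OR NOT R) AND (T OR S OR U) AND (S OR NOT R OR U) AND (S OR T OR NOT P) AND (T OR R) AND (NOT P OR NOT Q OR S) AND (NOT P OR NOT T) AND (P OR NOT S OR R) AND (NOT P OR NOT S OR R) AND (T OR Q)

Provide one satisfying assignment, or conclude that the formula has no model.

Suppose Q = true.
Suppose T = true.
(S) alone gives S = true.
(R) alone gives R = true.
(NOT U) alone gives U = false.
(NOT P) alone gives P = false.
Every clause now holds.

P ↦ false,  Q ↦ true,  R ↦ true,  S ↦ true,  T ↦ true,  U ↦ false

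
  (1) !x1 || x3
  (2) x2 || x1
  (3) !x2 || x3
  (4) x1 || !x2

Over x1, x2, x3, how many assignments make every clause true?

2

There are 2^3 = 8 truth assignments over (x1, x2, x3).
Split on x1. With x1 = true, the clauses containing x1 are satisfied and !x1 drops from the rest; 2 of the 2^2 = 4 assignments to the other variables satisfy what remains.
With x1 = false, by the same count on the reduced clause set, 0 assignments work.
Total: 2 + 0 = 2.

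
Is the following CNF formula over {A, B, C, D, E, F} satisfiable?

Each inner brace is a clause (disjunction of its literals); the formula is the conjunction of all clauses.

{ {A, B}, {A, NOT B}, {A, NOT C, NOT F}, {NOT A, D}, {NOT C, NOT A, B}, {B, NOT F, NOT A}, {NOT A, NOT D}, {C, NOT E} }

Suppose A = true.
The clause (D) is unit, so D = true.
Now (NOT D) is unsatisfied and unit — conflict.
Backtrack on A: now try A = false.
The clause (B) is unit, so B = true.
Now (NOT B) is unsatisfied and unit — conflict.
Both values of A lead to a conflict.
No assignment satisfies every clause.

No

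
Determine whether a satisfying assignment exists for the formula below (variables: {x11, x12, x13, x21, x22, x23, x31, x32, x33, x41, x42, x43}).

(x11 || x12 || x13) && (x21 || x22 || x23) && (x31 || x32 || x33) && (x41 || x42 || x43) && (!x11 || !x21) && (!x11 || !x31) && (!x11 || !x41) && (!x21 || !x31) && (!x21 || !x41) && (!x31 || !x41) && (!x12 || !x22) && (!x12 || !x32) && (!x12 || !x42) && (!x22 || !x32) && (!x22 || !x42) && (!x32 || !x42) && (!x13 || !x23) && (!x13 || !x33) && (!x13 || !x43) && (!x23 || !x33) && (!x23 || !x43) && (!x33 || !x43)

Try x11 = false.
Try x12 = true.
From the singleton clause (!x22), x22 = false.
From the singleton clause (!x32), x32 = false.
From the singleton clause (!x42), x42 = false.
Try x21 = true.
From the singleton clause (!x31), x31 = false.
From the singleton clause (x33), x33 = true.
From the singleton clause (!x41), x41 = false.
From the singleton clause (x43), x43 = true.
That conflicts with the unit clause (!x43).
Backtrack on x21: now try x21 = false.
From the singleton clause (x23), x23 = true.
From the singleton clause (!x13), x13 = false.
From the singleton clause (!x33), x33 = false.
From the singleton clause (x31), x31 = true.
From the singleton clause (!x41), x41 = false.
From the singleton clause (x43), x43 = true.
That conflicts with the unit clause (!x43).
Both values of x21 lead to a conflict.
Backtrack on x12: now try x12 = false.
From the singleton clause (x13), x13 = true.
From the singleton clause (!x23), x23 = false.
From the singleton clause (!x33), x33 = false.
From the singleton clause (!x43), x43 = false.
Try x21 = true.
From the singleton clause (!x31), x31 = false.
From the singleton clause (x32), x32 = true.
From the singleton clause (!x41), x41 = false.
From the singleton clause (x42), x42 = true.
That conflicts with the unit clause (!x42).
Backtrack on x21: now try x21 = false.
From the singleton clause (x22), x22 = true.
From the singleton clause (!x32), x32 = false.
From the singleton clause (x31), x31 = true.
From the singleton clause (!x41), x41 = false.
From the singleton clause (x42), x42 = true.
That conflicts with the unit clause (!x42).
Both values of x21 lead to a conflict.
Both values of x12 lead to a conflict.
Backtrack on x11: now try x11 = true.
From the singleton clause (!x21), x21 = false.
From the singleton clause (!x31), x31 = false.
From the singleton clause (!x41), x41 = false.
Try x22 = true.
From the singleton clause (!x12), x12 = false.
From the singleton clause (!x32), x32 = false.
From the singleton clause (x33), x33 = true.
From the singleton clause (!x42), x42 = false.
From the singleton clause (x43), x43 = true.
That conflicts with the unit clause (!x43).
Backtrack on x22: now try x22 = false.
From the singleton clause (x23), x23 = true.
From the singleton clause (!x13), x13 = false.
From the singleton clause (!x33), x33 = false.
From the singleton clause (x32), x32 = true.
From the singleton clause (!x12), x12 = false.
From the singleton clause (!x42), x42 = false.
From the singleton clause (x43), x43 = true.
That conflicts with the unit clause (!x43).
Both values of x22 lead to a conflict.
Both values of x11 lead to a conflict.
No assignment satisfies every clause.

No, unsatisfiable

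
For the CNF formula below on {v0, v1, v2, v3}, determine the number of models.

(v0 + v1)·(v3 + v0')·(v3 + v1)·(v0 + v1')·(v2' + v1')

3

There are 2^4 = 16 truth assignments over (v0, v1, v2, v3).
Split on v1. With v1 = 1, the clauses containing v1 are satisfied and v1' drops from the rest; 1 of the 2^3 = 8 assignments to the other variables satisfy what remains.
With v1 = 0, by the same count on the reduced clause set, 2 assignments work.
(One model: v0=T, v1=F, v2=F, v3=T.)
Total: 1 + 2 = 3.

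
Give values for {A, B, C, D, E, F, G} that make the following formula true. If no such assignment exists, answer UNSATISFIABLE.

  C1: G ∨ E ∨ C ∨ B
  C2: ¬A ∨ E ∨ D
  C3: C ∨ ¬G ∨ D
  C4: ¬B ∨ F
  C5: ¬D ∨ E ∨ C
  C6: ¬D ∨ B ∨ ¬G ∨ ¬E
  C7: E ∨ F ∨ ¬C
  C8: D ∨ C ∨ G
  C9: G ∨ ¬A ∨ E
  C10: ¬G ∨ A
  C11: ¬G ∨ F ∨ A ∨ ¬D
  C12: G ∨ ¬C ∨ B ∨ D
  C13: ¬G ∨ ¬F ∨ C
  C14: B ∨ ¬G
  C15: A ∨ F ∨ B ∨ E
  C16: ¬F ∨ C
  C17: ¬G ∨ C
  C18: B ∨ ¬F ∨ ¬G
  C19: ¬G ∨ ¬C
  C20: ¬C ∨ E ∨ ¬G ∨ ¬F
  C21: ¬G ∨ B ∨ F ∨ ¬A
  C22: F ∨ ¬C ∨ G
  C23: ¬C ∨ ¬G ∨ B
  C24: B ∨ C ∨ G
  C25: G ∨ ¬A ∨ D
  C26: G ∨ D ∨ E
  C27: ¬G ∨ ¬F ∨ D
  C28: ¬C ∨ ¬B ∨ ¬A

Try B = False.
Unit clause (¬G) forces G = False.
Unit clause (C) forces C = True.
Unit clause (D) forces D = True.
Unit clause (F) forces F = True.
Try A = True.
Unit clause (E) forces E = True.
Every clause now holds.

A: True, B: False, C: True, D: True, E: True, F: True, G: False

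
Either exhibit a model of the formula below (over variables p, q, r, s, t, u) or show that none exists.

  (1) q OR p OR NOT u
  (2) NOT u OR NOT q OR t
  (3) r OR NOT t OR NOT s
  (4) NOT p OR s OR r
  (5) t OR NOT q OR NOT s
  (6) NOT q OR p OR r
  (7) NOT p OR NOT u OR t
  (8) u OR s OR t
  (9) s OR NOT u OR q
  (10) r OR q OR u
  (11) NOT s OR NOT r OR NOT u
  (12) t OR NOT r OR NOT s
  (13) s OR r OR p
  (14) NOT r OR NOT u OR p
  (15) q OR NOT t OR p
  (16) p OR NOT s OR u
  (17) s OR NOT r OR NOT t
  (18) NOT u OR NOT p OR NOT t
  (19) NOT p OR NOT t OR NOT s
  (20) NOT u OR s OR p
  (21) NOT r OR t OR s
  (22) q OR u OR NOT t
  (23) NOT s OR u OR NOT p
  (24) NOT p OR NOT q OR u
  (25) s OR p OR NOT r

UNSATISFIABLE

Case q = true:
Case u = false:
Unit clause (NOT p) forces p = false.
Unit clause (r) forces r = true.
Unit clause (NOT s) forces s = false.
That conflicts with the unit clause (s).
Undo u and try u = true.
Unit clause (t) forces t = true.
Unit clause (NOT p) forces p = false.
Unit clause (r) forces r = true.
That conflicts with the unit clause (NOT r).
Neither u = true nor u = false works.
Undo q and try q = false.
Case p = true:
Case s = true:
Unit clause (NOT t) forces t = false.
Unit clause (NOT u) forces u = false.
That conflicts with the unit clause (u).
Undo s and try s = false.
Unit clause (r) forces r = true.
Unit clause (NOT u) forces u = false.
Unit clause (t) forces t = true.
That conflicts with the unit clause (NOT t).
Neither s = true nor s = false works.
Undo p and try p = false.
Unit clause (NOT u) forces u = false.
Unit clause (r) forces r = true.
Unit clause (NOT t) forces t = false.
Unit clause (s) forces s = true.
That conflicts with the unit clause (NOT s).
Neither p = true nor p = false works.
Neither q = true nor q = false works.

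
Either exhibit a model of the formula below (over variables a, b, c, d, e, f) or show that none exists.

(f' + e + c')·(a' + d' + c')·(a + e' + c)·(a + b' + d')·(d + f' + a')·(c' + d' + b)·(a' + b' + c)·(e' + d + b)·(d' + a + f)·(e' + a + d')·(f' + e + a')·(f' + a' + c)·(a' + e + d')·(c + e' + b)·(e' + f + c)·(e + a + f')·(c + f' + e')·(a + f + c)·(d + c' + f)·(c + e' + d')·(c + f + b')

Try f = 1.
Try e = 1.
From the singleton clause (c), c = 1.
Try a = 0.
From the singleton clause (d'), d = 0.
From the singleton clause (b), b = 1.
All clauses are satisfied.

a ↦ 0, b ↦ 1, c ↦ 1, d ↦ 0, e ↦ 1, f ↦ 1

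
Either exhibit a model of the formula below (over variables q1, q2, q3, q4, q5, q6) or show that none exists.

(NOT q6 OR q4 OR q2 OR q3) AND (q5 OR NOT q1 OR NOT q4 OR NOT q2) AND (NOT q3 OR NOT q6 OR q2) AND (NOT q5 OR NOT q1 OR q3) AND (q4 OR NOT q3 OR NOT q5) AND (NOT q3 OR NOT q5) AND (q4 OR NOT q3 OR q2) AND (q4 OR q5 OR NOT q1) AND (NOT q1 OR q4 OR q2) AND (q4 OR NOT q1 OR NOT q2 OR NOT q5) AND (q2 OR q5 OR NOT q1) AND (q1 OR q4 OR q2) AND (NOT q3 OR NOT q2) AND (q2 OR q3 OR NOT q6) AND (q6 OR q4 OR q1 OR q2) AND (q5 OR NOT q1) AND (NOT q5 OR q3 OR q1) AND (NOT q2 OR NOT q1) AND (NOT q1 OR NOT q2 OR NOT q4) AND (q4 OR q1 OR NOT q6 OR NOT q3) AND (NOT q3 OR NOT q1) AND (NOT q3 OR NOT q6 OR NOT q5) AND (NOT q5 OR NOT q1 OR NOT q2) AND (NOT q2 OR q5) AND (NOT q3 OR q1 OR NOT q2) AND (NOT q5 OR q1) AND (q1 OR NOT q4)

Suppose q3 = false.
Suppose q5 = false.
Unit clause (NOT q1) forces q1 = false.
Unit clause (NOT q2) forces q2 = false.
Unit clause (q4) forces q4 = true.
That conflicts with the unit clause (NOT q4).
Undo q5 and try q5 = true.
Unit clause (NOT q1) forces q1 = false.
That conflicts with the unit clause (q1).
Both values of q5 lead to a conflict.
Undo q3 and try q3 = true.
Unit clause (NOT q5) forces q5 = false.
Unit clause (NOT q2) forces q2 = false.
Unit clause (NOT q6) forces q6 = false.
Unit clause (q4) forces q4 = true.
Unit clause (NOT q1) forces q1 = false.
That conflicts with the unit clause (q1).
Both values of q3 lead to a conflict.

UNSATISFIABLE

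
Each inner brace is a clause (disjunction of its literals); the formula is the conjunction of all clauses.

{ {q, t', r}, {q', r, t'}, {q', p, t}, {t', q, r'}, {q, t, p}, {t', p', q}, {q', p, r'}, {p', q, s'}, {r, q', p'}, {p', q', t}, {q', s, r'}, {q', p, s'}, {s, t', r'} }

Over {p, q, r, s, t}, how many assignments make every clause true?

There are 2^5 = 32 truth assignments over (p, q, r, s, t).
Split on p. With p = 1, the clauses containing p are satisfied and p' drops from the rest; 3 of the 2^4 = 16 assignments to the other variables satisfy what remains.
With p = 0, by the same count on the reduced clause set, 0 assignments work.
Total: 3 + 0 = 3.

3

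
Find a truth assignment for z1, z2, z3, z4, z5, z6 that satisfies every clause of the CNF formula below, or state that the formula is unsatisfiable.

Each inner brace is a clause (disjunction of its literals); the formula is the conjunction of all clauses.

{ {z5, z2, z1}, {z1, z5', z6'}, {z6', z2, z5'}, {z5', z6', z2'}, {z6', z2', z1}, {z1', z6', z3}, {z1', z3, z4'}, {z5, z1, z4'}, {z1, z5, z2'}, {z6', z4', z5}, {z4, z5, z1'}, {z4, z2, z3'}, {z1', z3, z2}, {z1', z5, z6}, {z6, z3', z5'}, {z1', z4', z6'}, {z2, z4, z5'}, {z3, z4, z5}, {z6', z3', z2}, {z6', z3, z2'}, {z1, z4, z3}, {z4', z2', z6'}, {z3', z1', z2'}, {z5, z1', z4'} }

Branch on z5: set z5 = 1.
Branch on z1: set z1 = 1.
Branch on z6: set z6 = 0.
Unit clause (z3') forces z3 = 0.
Unit clause (z4') forces z4 = 0.
Unit clause (z2) forces z2 = 1.
All clauses are satisfied.

z1 ↦ 1,  z2 ↦ 1,  z3 ↦ 0,  z4 ↦ 0,  z5 ↦ 1,  z6 ↦ 0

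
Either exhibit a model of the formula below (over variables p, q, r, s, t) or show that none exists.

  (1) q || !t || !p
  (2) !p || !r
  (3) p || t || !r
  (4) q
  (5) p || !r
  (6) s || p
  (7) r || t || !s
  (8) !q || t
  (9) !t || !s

p ↦ true, q ↦ true, r ↦ false, s ↦ false, t ↦ true

(q) alone gives q = true.
(t) alone gives t = true.
(!s) alone gives s = false.
(p) alone gives p = true.
(!r) alone gives r = false.
Every clause now holds.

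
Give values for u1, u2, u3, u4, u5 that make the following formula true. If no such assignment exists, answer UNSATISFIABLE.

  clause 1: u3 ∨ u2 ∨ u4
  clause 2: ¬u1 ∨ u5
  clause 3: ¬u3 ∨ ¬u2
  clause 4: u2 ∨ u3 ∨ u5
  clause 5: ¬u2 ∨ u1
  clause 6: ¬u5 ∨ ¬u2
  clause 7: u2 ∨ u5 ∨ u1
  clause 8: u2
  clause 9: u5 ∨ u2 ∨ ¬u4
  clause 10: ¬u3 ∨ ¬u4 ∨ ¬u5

UNSATISFIABLE

Unit clause (u2) forces u2 = True.
Unit clause (¬u3) forces u3 = False.
Unit clause (u1) forces u1 = True.
Unit clause (u5) forces u5 = True.
That conflicts with the unit clause (¬u5).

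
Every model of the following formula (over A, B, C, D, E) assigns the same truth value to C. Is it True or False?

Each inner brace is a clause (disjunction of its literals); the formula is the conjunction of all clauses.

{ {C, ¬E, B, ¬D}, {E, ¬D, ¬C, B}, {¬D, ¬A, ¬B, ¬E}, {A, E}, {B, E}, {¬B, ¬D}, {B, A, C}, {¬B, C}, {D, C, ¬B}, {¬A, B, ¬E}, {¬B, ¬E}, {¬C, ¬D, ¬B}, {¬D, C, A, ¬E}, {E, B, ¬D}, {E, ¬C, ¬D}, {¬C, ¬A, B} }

True

Suppose C = False.
Unit clause (¬B) forces B = False.
Unit clause (E) forces E = True.
Unit clause (¬D) forces D = False.
Unit clause (A) forces A = True.
That conflicts with the unit clause (¬A).
So every satisfying assignment has C = True.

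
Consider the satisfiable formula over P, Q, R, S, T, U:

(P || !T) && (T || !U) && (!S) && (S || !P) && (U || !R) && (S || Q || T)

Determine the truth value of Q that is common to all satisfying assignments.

True

Suppose Q = false.
The clause (!S) is unit, so S = false.
The clause (!P) is unit, so P = false.
The clause (!T) is unit, so T = false.
Now (T) is unsatisfied and unit — conflict.
So every satisfying assignment has Q = True.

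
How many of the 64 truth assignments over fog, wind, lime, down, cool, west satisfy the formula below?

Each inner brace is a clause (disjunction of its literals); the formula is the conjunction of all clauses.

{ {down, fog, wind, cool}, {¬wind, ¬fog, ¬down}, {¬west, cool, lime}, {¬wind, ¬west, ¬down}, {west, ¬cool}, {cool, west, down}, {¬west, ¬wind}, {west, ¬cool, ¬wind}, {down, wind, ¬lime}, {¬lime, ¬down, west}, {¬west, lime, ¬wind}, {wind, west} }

9

There are 2^6 = 64 truth assignments over (fog, wind, lime, down, cool, west).
Split on down. With down = True, the clauses containing down are satisfied and ¬down drops from the rest; 7 of the 2^5 = 32 assignments to the other variables satisfy what remains.
With down = False, by the same count on the reduced clause set, 2 assignments work.
(One model: fog=F, wind=F, lime=F, down=F, cool=T, west=T.)
Total: 7 + 2 = 9.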